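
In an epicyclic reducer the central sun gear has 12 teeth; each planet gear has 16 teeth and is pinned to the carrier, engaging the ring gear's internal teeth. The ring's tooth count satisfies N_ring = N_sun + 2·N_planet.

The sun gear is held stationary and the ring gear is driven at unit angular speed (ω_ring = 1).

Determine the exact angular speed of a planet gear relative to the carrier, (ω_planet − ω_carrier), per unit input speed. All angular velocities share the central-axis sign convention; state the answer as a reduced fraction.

33/56

N_ring = 12 + 2·16 = 44
12(ω_s−ω_c) = −44(ω_r−ω_c),  ω_s=0, ω_r=1
12(0−ω_c) = −44(1−ω_c)  ⇒  56ω_c = 44  ⇒  ω_c = 11/14
sun–planet: 12·(0−11/14) = −16·(ω_p−ω_c)  ⇒  ω_p−ω_c = −(12/16)·(-11/14) = 33/56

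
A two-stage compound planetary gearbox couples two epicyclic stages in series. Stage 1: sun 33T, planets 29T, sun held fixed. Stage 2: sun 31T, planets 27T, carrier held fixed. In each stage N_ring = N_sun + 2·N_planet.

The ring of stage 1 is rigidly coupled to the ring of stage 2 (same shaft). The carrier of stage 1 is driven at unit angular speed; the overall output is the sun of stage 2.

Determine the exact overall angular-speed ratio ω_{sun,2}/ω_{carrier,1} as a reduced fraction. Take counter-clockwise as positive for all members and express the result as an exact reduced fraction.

Stage 1: N_ring = 33 + 2·29 = 91
Stage 1: 33(ω_s−ω_c) = −91(ω_r−ω_c),  ω_s=0, ω_c=1
Stage 1: ω_r = 1 − (33/91)(0−1) = 124/91
  ⇒ ω_r¹/ω_c¹ = 124/91
Stage 2: N_ring = 31 + 2·27 = 85
Stage 2: 31(ω_s−ω_c) = −85(ω_r−ω_c),  ω_c=0, ω_r=1
Stage 2: ω_s = 0 − (85/31)(1−0) = -85/31
  ⇒ ω_s²/ω_r² = -85/31
Coupling ω_r² = ω_r¹ ⇒ overall = 124/91 × -85/31 = -340/91

-340/91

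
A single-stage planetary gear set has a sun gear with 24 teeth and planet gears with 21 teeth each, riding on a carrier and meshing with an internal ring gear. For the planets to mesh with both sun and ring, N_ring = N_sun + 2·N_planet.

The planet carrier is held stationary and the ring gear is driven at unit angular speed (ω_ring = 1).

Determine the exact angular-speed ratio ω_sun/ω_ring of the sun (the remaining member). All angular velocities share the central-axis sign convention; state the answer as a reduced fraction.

-11/4

N_ring = 24 + 2·21 = 66
24(ω_s−ω_c) = −66(ω_r−ω_c),  ω_c=0, ω_r=1
ω_s = 0 − (66/24)(1−0) = -11/4
ω_s/ω_r = -11/4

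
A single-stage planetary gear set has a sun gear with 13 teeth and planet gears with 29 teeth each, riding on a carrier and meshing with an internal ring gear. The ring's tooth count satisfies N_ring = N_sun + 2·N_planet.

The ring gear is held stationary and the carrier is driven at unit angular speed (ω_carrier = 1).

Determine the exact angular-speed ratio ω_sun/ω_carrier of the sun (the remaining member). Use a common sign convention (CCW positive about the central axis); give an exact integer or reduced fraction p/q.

84/13

N_ring = 13 + 2·29 = 71
13(ω_s−ω_c) = −71(ω_r−ω_c),  ω_r=0, ω_c=1
ω_s = 1 − (71/13)(0−1) = 84/13
ω_s/ω_c = 84/13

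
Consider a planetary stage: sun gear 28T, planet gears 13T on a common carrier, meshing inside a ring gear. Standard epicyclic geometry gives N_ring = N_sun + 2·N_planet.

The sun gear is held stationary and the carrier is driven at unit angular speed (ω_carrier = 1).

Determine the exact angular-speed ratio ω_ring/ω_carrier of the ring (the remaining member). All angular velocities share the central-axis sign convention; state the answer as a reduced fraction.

41/27

N_ring = 28 + 2·13 = 54
28(ω_s−ω_c) = −54(ω_r−ω_c),  ω_s=0, ω_c=1
ω_r = 1 − (28/54)(0−1) = 41/27
ω_r/ω_c = 41/27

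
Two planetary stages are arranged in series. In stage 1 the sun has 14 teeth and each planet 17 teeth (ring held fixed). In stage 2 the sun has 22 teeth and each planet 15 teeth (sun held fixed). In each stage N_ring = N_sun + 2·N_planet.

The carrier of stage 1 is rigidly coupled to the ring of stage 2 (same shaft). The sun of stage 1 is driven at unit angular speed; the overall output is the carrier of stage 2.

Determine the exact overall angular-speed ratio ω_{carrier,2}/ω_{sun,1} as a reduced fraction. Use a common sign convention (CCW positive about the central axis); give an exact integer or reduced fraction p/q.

Stage 1: N_ring = 14 + 2·17 = 48
Stage 1: 14(ω_s−ω_c) = −48(ω_r−ω_c),  ω_r=0, ω_s=1
Stage 1: 14(1−ω_c) = −48(0−ω_c)  ⇒  62ω_c = 14  ⇒  ω_c = 7/31
  ⇒ ω_c¹/ω_s¹ = 7/31
Stage 2: N_ring = 22 + 2·15 = 52
Stage 2: 22(ω_s−ω_c) = −52(ω_r−ω_c),  ω_s=0, ω_r=1
Stage 2: 22(0−ω_c) = −52(1−ω_c)  ⇒  74ω_c = 52  ⇒  ω_c = 26/37
  ⇒ ω_c²/ω_r² = 26/37
Coupling ω_r² = ω_c¹ ⇒ overall = 7/31 × 26/37 = 182/1147

182/1147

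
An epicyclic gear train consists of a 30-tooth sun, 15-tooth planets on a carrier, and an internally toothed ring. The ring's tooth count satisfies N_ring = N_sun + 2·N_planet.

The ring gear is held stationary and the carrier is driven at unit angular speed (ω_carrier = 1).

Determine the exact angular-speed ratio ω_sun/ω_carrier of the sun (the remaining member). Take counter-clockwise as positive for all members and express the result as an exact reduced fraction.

3

N_ring = 30 + 2·15 = 60
30(ω_s−ω_c) = −60(ω_r−ω_c),  ω_r=0, ω_c=1
ω_s = 1 − (60/30)(0−1) = 3
ω_s/ω_c = 3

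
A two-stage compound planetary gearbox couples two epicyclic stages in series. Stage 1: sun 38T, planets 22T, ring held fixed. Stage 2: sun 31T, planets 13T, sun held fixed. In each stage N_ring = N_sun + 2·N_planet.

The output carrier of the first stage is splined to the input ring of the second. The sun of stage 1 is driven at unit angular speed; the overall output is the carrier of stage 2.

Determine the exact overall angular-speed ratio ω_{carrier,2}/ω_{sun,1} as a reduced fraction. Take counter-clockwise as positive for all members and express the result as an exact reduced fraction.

Stage 1: N_ring = 38 + 2·22 = 82
Stage 1: 38(ω_s−ω_c) = −82(ω_r−ω_c),  ω_r=0, ω_s=1
Stage 1: 38(1−ω_c) = −82(0−ω_c)  ⇒  120ω_c = 38  ⇒  ω_c = 19/60
  ⇒ ω_c¹/ω_s¹ = 19/60
Stage 2: N_ring = 31 + 2·13 = 57
Stage 2: 31(ω_s−ω_c) = −57(ω_r−ω_c),  ω_s=0, ω_r=1
Stage 2: 31(0−ω_c) = −57(1−ω_c)  ⇒  88ω_c = 57  ⇒  ω_c = 57/88
  ⇒ ω_c²/ω_r² = 57/88
Coupling ω_r² = ω_c¹ ⇒ overall = 19/60 × 57/88 = 361/1760

361/1760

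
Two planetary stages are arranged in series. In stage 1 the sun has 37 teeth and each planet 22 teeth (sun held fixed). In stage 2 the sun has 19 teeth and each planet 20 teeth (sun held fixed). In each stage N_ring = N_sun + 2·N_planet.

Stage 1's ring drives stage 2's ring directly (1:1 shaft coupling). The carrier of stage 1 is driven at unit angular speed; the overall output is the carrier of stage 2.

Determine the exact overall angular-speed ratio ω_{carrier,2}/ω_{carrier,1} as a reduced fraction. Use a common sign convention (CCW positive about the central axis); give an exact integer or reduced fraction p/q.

Stage 1: N_ring = 37 + 2·22 = 81
Stage 1: 37(ω_s−ω_c) = −81(ω_r−ω_c),  ω_s=0, ω_c=1
Stage 1: ω_r = 1 − (37/81)(0−1) = 118/81
  ⇒ ω_r¹/ω_c¹ = 118/81
Stage 2: N_ring = 19 + 2·20 = 59
Stage 2: 19(ω_s−ω_c) = −59(ω_r−ω_c),  ω_s=0, ω_r=1
Stage 2: 19(0−ω_c) = −59(1−ω_c)  ⇒  78ω_c = 59  ⇒  ω_c = 59/78
  ⇒ ω_c²/ω_r² = 59/78
Coupling ω_r² = ω_r¹ ⇒ overall = 118/81 × 59/78 = 3481/3159

3481/3159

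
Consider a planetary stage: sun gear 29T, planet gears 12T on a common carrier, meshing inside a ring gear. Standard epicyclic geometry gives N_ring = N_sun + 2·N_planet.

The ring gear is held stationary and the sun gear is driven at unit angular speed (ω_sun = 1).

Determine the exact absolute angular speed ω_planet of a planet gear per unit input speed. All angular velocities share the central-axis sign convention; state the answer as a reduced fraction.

-29/24

N_ring = 29 + 2·12 = 53
29(ω_s−ω_c) = −53(ω_r−ω_c),  ω_r=0, ω_s=1
29(1−ω_c) = −53(0−ω_c)  ⇒  82ω_c = 29  ⇒  ω_c = 29/82
sun–planet: 29·(1−29/82) = −12·(ω_p−ω_c)  ⇒  ω_p−ω_c = −(29/12)·(53/82) = -1537/984
ω_p = 29/82 − 1537/984 = -29/24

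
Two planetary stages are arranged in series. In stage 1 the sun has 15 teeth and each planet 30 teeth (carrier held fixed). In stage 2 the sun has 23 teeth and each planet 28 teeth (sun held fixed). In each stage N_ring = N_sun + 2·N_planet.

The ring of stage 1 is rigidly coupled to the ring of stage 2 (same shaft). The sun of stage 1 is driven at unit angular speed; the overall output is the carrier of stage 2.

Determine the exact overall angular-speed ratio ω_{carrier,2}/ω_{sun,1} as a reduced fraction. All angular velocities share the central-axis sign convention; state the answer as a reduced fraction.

-79/510

Stage 1: N_ring = 15 + 2·30 = 75
Stage 1: 15(ω_s−ω_c) = −75(ω_r−ω_c),  ω_c=0, ω_s=1
Stage 1: ω_r = 0 − (15/75)(1−0) = -1/5
  ⇒ ω_r¹/ω_s¹ = -1/5
Stage 2: N_ring = 23 + 2·28 = 79
Stage 2: 23(ω_s−ω_c) = −79(ω_r−ω_c),  ω_s=0, ω_r=1
Stage 2: 23(0−ω_c) = −79(1−ω_c)  ⇒  102ω_c = 79  ⇒  ω_c = 79/102
  ⇒ ω_c²/ω_r² = 79/102
Coupling ω_r² = ω_r¹ ⇒ overall = -1/5 × 79/102 = -79/510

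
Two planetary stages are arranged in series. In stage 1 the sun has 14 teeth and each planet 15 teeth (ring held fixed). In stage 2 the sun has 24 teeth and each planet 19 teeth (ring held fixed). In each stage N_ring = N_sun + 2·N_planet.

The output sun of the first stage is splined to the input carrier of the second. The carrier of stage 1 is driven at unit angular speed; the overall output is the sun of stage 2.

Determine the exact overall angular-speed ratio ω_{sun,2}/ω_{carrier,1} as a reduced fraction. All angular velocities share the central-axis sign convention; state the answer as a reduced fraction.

Stage 1: N_ring = 14 + 2·15 = 44
Stage 1: 14(ω_s−ω_c) = −44(ω_r−ω_c),  ω_r=0, ω_c=1
Stage 1: ω_s = 1 − (44/14)(0−1) = 29/7
  ⇒ ω_s¹/ω_c¹ = 29/7
Stage 2: N_ring = 24 + 2·19 = 62
Stage 2: 24(ω_s−ω_c) = −62(ω_r−ω_c),  ω_r=0, ω_c=1
Stage 2: ω_s = 1 − (62/24)(0−1) = 43/12
  ⇒ ω_s²/ω_c² = 43/12
Coupling ω_c² = ω_s¹ ⇒ overall = 29/7 × 43/12 = 1247/84

1247/84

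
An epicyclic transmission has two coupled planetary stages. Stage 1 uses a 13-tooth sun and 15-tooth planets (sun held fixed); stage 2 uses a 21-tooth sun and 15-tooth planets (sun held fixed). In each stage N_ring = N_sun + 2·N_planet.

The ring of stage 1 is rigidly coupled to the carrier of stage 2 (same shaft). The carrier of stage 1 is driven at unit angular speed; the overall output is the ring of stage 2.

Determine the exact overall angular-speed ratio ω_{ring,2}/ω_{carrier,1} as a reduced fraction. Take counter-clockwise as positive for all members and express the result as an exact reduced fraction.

1344/731

Stage 1: N_ring = 13 + 2·15 = 43
Stage 1: 13(ω_s−ω_c) = −43(ω_r−ω_c),  ω_s=0, ω_c=1
Stage 1: ω_r = 1 − (13/43)(0−1) = 56/43
  ⇒ ω_r¹/ω_c¹ = 56/43
Stage 2: N_ring = 21 + 2·15 = 51
Stage 2: 21(ω_s−ω_c) = −51(ω_r−ω_c),  ω_s=0, ω_c=1
Stage 2: ω_r = 1 − (21/51)(0−1) = 24/17
  ⇒ ω_r²/ω_c² = 24/17
Coupling ω_c² = ω_r¹ ⇒ overall = 56/43 × 24/17 = 1344/731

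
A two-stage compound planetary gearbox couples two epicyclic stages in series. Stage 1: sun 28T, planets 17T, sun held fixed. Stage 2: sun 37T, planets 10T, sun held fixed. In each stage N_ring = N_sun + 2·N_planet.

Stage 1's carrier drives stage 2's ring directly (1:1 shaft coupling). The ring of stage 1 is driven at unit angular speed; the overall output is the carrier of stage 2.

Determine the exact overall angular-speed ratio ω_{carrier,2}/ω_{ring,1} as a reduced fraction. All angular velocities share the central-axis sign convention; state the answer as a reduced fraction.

Stage 1: N_ring = 28 + 2·17 = 62
Stage 1: 28(ω_s−ω_c) = −62(ω_r−ω_c),  ω_s=0, ω_r=1
Stage 1: 28(0−ω_c) = −62(1−ω_c)  ⇒  90ω_c = 62  ⇒  ω_c = 31/45
  ⇒ ω_c¹/ω_r¹ = 31/45
Stage 2: N_ring = 37 + 2·10 = 57
Stage 2: 37(ω_s−ω_c) = −57(ω_r−ω_c),  ω_s=0, ω_r=1
Stage 2: 37(0−ω_c) = −57(1−ω_c)  ⇒  94ω_c = 57  ⇒  ω_c = 57/94
  ⇒ ω_c²/ω_r² = 57/94
Coupling ω_r² = ω_c¹ ⇒ overall = 31/45 × 57/94 = 589/1410

589/1410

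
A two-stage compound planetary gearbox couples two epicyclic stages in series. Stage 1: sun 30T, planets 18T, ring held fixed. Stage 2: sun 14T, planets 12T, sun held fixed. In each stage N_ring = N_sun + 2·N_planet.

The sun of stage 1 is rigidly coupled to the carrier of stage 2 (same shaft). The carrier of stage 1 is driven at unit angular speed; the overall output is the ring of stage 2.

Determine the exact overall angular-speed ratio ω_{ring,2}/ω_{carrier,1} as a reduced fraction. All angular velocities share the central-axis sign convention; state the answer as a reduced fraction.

416/95

Stage 1: N_ring = 30 + 2·18 = 66
Stage 1: 30(ω_s−ω_c) = −66(ω_r−ω_c),  ω_r=0, ω_c=1
Stage 1: ω_s = 1 − (66/30)(0−1) = 16/5
  ⇒ ω_s¹/ω_c¹ = 16/5
Stage 2: N_ring = 14 + 2·12 = 38
Stage 2: 14(ω_s−ω_c) = −38(ω_r−ω_c),  ω_s=0, ω_c=1
Stage 2: ω_r = 1 − (14/38)(0−1) = 26/19
  ⇒ ω_r²/ω_c² = 26/19
Coupling ω_c² = ω_s¹ ⇒ overall = 16/5 × 26/19 = 416/95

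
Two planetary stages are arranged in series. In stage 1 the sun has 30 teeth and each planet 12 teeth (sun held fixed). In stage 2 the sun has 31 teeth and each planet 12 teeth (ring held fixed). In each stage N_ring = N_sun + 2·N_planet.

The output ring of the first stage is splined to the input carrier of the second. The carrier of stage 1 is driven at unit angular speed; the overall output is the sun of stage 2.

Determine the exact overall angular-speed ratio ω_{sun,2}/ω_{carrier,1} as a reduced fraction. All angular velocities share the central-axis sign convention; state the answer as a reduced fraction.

Stage 1: N_ring = 30 + 2·12 = 54
Stage 1: 30(ω_s−ω_c) = −54(ω_r−ω_c),  ω_s=0, ω_c=1
Stage 1: ω_r = 1 − (30/54)(0−1) = 14/9
  ⇒ ω_r¹/ω_c¹ = 14/9
Stage 2: N_ring = 31 + 2·12 = 55
Stage 2: 31(ω_s−ω_c) = −55(ω_r−ω_c),  ω_r=0, ω_c=1
Stage 2: ω_s = 1 − (55/31)(0−1) = 86/31
  ⇒ ω_s²/ω_c² = 86/31
Coupling ω_c² = ω_r¹ ⇒ overall = 14/9 × 86/31 = 1204/279

1204/279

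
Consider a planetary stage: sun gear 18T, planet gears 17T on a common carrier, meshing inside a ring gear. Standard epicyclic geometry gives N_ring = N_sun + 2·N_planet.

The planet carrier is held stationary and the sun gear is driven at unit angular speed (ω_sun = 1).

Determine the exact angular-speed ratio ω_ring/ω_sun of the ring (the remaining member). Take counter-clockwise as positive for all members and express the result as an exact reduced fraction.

-9/26

N_ring = 18 + 2·17 = 52
18(ω_s−ω_c) = −52(ω_r−ω_c),  ω_c=0, ω_s=1
ω_r = 0 − (18/52)(1−0) = -9/26
ω_r/ω_s = -9/26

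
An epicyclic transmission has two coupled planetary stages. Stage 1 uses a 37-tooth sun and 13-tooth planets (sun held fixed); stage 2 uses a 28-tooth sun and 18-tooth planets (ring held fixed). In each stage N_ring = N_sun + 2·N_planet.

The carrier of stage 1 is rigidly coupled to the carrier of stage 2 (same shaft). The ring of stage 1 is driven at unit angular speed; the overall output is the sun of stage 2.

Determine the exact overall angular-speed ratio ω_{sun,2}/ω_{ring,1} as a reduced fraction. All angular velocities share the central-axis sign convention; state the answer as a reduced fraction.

207/100

Stage 1: N_ring = 37 + 2·13 = 63
Stage 1: 37(ω_s−ω_c) = −63(ω_r−ω_c),  ω_s=0, ω_r=1
Stage 1: 37(0−ω_c) = −63(1−ω_c)  ⇒  100ω_c = 63  ⇒  ω_c = 63/100
  ⇒ ω_c¹/ω_r¹ = 63/100
Stage 2: N_ring = 28 + 2·18 = 64
Stage 2: 28(ω_s−ω_c) = −64(ω_r−ω_c),  ω_r=0, ω_c=1
Stage 2: ω_s = 1 − (64/28)(0−1) = 23/7
  ⇒ ω_s²/ω_c² = 23/7
Coupling ω_c² = ω_c¹ ⇒ overall = 63/100 × 23/7 = 207/100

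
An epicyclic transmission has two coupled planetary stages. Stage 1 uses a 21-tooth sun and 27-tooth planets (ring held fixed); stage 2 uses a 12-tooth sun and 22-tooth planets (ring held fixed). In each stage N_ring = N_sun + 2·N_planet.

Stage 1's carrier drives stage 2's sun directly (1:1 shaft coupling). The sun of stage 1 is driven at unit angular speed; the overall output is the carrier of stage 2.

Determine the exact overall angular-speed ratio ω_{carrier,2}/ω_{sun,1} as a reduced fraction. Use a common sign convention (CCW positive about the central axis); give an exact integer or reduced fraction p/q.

21/544

Stage 1: N_ring = 21 + 2·27 = 75
Stage 1: 21(ω_s−ω_c) = −75(ω_r−ω_c),  ω_r=0, ω_s=1
Stage 1: 21(1−ω_c) = −75(0−ω_c)  ⇒  96ω_c = 21  ⇒  ω_c = 7/32
  ⇒ ω_c¹/ω_s¹ = 7/32
Stage 2: N_ring = 12 + 2·22 = 56
Stage 2: 12(ω_s−ω_c) = −56(ω_r−ω_c),  ω_r=0, ω_s=1
Stage 2: 12(1−ω_c) = −56(0−ω_c)  ⇒  68ω_c = 12  ⇒  ω_c = 3/17
  ⇒ ω_c²/ω_s² = 3/17
Coupling ω_s² = ω_c¹ ⇒ overall = 7/32 × 3/17 = 21/544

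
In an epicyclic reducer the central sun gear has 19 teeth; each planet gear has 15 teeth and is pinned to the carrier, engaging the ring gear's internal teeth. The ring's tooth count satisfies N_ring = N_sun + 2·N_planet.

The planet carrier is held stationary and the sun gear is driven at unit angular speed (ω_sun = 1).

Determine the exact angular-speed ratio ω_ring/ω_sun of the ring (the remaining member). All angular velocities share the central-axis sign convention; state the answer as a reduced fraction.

N_ring = 19 + 2·15 = 49
19(ω_s−ω_c) = −49(ω_r−ω_c),  ω_c=0, ω_s=1
ω_r = 0 − (19/49)(1−0) = -19/49
ω_r/ω_s = -19/49

-19/49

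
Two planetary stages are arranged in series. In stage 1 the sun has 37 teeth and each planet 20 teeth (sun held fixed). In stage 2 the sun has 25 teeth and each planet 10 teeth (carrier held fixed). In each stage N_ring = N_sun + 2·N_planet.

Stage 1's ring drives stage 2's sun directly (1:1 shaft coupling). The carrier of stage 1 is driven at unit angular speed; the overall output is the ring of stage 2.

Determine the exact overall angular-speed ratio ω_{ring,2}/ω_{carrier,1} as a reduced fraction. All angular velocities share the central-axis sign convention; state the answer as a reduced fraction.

Stage 1: N_ring = 37 + 2·20 = 77
Stage 1: 37(ω_s−ω_c) = −77(ω_r−ω_c),  ω_s=0, ω_c=1
Stage 1: ω_r = 1 − (37/77)(0−1) = 114/77
  ⇒ ω_r¹/ω_c¹ = 114/77
Stage 2: N_ring = 25 + 2·10 = 45
Stage 2: 25(ω_s−ω_c) = −45(ω_r−ω_c),  ω_c=0, ω_s=1
Stage 2: ω_r = 0 − (25/45)(1−0) = -5/9
  ⇒ ω_r²/ω_s² = -5/9
Coupling ω_s² = ω_r¹ ⇒ overall = 114/77 × -5/9 = -190/231

-190/231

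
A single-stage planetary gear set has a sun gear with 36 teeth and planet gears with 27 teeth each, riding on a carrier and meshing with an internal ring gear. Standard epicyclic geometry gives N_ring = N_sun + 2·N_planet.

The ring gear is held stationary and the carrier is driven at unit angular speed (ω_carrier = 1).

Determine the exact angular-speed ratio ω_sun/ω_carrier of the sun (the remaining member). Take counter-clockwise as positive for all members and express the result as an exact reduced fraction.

7/2

N_ring = 36 + 2·27 = 90
36(ω_s−ω_c) = −90(ω_r−ω_c),  ω_r=0, ω_c=1
ω_s = 1 − (90/36)(0−1) = 7/2
ω_s/ω_c = 7/2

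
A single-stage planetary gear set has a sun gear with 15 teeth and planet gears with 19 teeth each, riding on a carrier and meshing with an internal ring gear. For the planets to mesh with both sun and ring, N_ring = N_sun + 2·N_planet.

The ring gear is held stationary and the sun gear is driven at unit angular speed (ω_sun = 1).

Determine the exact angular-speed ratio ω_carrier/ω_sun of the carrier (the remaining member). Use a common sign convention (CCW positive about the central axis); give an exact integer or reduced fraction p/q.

15/68

N_ring = 15 + 2·19 = 53
15(ω_s−ω_c) = −53(ω_r−ω_c),  ω_r=0, ω_s=1
15(1−ω_c) = −53(0−ω_c)  ⇒  68ω_c = 15  ⇒  ω_c = 15/68
ω_c/ω_s = 15/68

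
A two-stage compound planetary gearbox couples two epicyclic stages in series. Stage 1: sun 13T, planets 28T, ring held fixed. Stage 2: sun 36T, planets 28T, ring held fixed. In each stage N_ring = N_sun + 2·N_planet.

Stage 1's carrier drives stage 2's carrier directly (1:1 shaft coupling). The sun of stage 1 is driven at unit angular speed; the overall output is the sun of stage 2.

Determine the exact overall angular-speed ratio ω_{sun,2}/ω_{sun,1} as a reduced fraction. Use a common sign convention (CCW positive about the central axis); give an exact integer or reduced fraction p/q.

Stage 1: N_ring = 13 + 2·28 = 69
Stage 1: 13(ω_s−ω_c) = −69(ω_r−ω_c),  ω_r=0, ω_s=1
Stage 1: 13(1−ω_c) = −69(0−ω_c)  ⇒  82ω_c = 13  ⇒  ω_c = 13/82
  ⇒ ω_c¹/ω_s¹ = 13/82
Stage 2: N_ring = 36 + 2·28 = 92
Stage 2: 36(ω_s−ω_c) = −92(ω_r−ω_c),  ω_r=0, ω_c=1
Stage 2: ω_s = 1 − (92/36)(0−1) = 32/9
  ⇒ ω_s²/ω_c² = 32/9
Coupling ω_c² = ω_c¹ ⇒ overall = 13/82 × 32/9 = 208/369

208/369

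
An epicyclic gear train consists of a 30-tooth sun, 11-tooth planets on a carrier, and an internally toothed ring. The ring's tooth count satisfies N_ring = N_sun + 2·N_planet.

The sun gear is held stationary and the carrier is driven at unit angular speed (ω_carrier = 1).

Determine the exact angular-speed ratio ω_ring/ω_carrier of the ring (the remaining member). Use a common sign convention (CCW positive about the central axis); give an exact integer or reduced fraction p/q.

41/26

N_ring = 30 + 2·11 = 52
30(ω_s−ω_c) = −52(ω_r−ω_c),  ω_s=0, ω_c=1
ω_r = 1 − (30/52)(0−1) = 41/26
ω_r/ω_c = 41/26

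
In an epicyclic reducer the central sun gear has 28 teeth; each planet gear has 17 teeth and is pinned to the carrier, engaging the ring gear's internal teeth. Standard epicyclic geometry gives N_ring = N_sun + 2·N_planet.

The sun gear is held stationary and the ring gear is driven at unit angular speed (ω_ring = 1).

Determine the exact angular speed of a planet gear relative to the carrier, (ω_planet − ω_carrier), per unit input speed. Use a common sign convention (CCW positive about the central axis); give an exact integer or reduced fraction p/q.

N_ring = 28 + 2·17 = 62
28(ω_s−ω_c) = −62(ω_r−ω_c),  ω_s=0, ω_r=1
28(0−ω_c) = −62(1−ω_c)  ⇒  90ω_c = 62  ⇒  ω_c = 31/45
sun–planet: 28·(0−31/45) = −17·(ω_p−ω_c)  ⇒  ω_p−ω_c = −(28/17)·(-31/45) = 868/765

868/765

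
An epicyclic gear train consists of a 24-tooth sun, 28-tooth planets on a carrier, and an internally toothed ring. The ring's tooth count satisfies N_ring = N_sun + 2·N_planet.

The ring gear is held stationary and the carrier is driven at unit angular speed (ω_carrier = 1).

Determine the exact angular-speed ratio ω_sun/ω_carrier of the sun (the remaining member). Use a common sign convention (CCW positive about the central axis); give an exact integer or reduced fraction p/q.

N_ring = 24 + 2·28 = 80
24(ω_s−ω_c) = −80(ω_r−ω_c),  ω_r=0, ω_c=1
ω_s = 1 − (80/24)(0−1) = 13/3
ω_s/ω_c = 13/3

13/3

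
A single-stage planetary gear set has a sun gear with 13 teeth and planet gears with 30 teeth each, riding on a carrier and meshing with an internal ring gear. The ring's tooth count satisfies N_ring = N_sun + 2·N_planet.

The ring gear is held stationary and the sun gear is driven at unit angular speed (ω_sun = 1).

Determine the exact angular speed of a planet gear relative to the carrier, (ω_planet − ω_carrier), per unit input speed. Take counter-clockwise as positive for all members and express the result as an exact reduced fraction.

N_ring = 13 + 2·30 = 73
13(ω_s−ω_c) = −73(ω_r−ω_c),  ω_r=0, ω_s=1
13(1−ω_c) = −73(0−ω_c)  ⇒  86ω_c = 13  ⇒  ω_c = 13/86
sun–planet: 13·(1−13/86) = −30·(ω_p−ω_c)  ⇒  ω_p−ω_c = −(13/30)·(73/86) = -949/2580

-949/2580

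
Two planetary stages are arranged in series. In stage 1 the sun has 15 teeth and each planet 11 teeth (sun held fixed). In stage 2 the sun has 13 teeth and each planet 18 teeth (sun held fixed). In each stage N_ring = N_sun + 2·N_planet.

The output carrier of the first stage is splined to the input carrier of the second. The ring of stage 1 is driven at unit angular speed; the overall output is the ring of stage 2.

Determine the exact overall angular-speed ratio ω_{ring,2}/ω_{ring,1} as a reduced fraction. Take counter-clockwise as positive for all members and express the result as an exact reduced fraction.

Stage 1: N_ring = 15 + 2·11 = 37
Stage 1: 15(ω_s−ω_c) = −37(ω_r−ω_c),  ω_s=0, ω_r=1
Stage 1: 15(0−ω_c) = −37(1−ω_c)  ⇒  52ω_c = 37  ⇒  ω_c = 37/52
  ⇒ ω_c¹/ω_r¹ = 37/52
Stage 2: N_ring = 13 + 2·18 = 49
Stage 2: 13(ω_s−ω_c) = −49(ω_r−ω_c),  ω_s=0, ω_c=1
Stage 2: ω_r = 1 − (13/49)(0−1) = 62/49
  ⇒ ω_r²/ω_c² = 62/49
Coupling ω_c² = ω_c¹ ⇒ overall = 37/52 × 62/49 = 1147/1274

1147/1274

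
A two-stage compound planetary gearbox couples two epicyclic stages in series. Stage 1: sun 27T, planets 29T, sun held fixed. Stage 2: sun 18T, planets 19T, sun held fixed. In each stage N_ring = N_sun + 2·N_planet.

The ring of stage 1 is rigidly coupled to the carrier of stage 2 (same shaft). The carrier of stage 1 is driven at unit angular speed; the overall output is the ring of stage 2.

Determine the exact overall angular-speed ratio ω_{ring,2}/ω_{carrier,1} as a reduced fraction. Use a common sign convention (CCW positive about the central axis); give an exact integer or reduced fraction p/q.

148/85

Stage 1: N_ring = 27 + 2·29 = 85
Stage 1: 27(ω_s−ω_c) = −85(ω_r−ω_c),  ω_s=0, ω_c=1
Stage 1: ω_r = 1 − (27/85)(0−1) = 112/85
  ⇒ ω_r¹/ω_c¹ = 112/85
Stage 2: N_ring = 18 + 2·19 = 56
Stage 2: 18(ω_s−ω_c) = −56(ω_r−ω_c),  ω_s=0, ω_c=1
Stage 2: ω_r = 1 − (18/56)(0−1) = 37/28
  ⇒ ω_r²/ω_c² = 37/28
Coupling ω_c² = ω_r¹ ⇒ overall = 112/85 × 37/28 = 148/85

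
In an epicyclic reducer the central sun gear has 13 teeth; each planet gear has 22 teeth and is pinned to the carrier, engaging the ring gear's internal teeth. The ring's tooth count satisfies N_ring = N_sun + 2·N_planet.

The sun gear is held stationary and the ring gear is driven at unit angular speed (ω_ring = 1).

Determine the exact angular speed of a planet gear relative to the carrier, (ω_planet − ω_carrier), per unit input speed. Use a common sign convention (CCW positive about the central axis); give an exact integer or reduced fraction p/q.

741/1540

N_ring = 13 + 2·22 = 57
13(ω_s−ω_c) = −57(ω_r−ω_c),  ω_s=0, ω_r=1
13(0−ω_c) = −57(1−ω_c)  ⇒  70ω_c = 57  ⇒  ω_c = 57/70
sun–planet: 13·(0−57/70) = −22·(ω_p−ω_c)  ⇒  ω_p−ω_c = −(13/22)·(-57/70) = 741/1540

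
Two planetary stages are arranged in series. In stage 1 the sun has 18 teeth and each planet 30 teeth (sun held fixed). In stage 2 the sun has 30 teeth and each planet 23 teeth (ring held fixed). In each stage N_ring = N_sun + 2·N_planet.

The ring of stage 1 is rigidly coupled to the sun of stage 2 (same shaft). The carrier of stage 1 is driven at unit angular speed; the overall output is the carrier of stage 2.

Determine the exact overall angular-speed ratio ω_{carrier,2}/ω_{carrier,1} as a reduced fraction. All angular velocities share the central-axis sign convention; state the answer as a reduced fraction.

240/689

Stage 1: N_ring = 18 + 2·30 = 78
Stage 1: 18(ω_s−ω_c) = −78(ω_r−ω_c),  ω_s=0, ω_c=1
Stage 1: ω_r = 1 − (18/78)(0−1) = 16/13
  ⇒ ω_r¹/ω_c¹ = 16/13
Stage 2: N_ring = 30 + 2·23 = 76
Stage 2: 30(ω_s−ω_c) = −76(ω_r−ω_c),  ω_r=0, ω_s=1
Stage 2: 30(1−ω_c) = −76(0−ω_c)  ⇒  106ω_c = 30  ⇒  ω_c = 15/53
  ⇒ ω_c²/ω_s² = 15/53
Coupling ω_s² = ω_r¹ ⇒ overall = 16/13 × 15/53 = 240/689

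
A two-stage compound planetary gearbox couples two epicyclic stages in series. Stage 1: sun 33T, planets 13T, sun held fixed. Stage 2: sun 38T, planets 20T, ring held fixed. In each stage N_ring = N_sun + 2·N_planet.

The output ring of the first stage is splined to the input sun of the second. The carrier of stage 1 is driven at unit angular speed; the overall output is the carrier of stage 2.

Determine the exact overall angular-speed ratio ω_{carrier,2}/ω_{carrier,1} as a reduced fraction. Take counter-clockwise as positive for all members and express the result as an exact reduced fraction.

Stage 1: N_ring = 33 + 2·13 = 59
Stage 1: 33(ω_s−ω_c) = −59(ω_r−ω_c),  ω_s=0, ω_c=1
Stage 1: ω_r = 1 − (33/59)(0−1) = 92/59
  ⇒ ω_r¹/ω_c¹ = 92/59
Stage 2: N_ring = 38 + 2·20 = 78
Stage 2: 38(ω_s−ω_c) = −78(ω_r−ω_c),  ω_r=0, ω_s=1
Stage 2: 38(1−ω_c) = −78(0−ω_c)  ⇒  116ω_c = 38  ⇒  ω_c = 19/58
  ⇒ ω_c²/ω_s² = 19/58
Coupling ω_s² = ω_r¹ ⇒ overall = 92/59 × 19/58 = 874/1711

874/1711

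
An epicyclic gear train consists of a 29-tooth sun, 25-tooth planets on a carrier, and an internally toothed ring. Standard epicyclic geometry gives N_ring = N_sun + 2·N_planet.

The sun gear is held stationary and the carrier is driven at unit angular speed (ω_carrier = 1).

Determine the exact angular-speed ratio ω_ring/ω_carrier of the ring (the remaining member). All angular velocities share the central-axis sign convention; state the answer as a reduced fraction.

N_ring = 29 + 2·25 = 79
29(ω_s−ω_c) = −79(ω_r−ω_c),  ω_s=0, ω_c=1
ω_r = 1 − (29/79)(0−1) = 108/79
ω_r/ω_c = 108/79

108/79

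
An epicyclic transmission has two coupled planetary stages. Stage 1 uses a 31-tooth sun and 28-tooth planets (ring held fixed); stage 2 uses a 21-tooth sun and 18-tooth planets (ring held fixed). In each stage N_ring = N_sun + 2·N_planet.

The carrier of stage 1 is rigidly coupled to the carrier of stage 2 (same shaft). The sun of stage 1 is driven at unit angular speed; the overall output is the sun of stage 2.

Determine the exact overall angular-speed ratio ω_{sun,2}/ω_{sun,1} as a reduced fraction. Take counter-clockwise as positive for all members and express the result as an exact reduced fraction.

403/413

Stage 1: N_ring = 31 + 2·28 = 87
Stage 1: 31(ω_s−ω_c) = −87(ω_r−ω_c),  ω_r=0, ω_s=1
Stage 1: 31(1−ω_c) = −87(0−ω_c)  ⇒  118ω_c = 31  ⇒  ω_c = 31/118
  ⇒ ω_c¹/ω_s¹ = 31/118
Stage 2: N_ring = 21 + 2·18 = 57
Stage 2: 21(ω_s−ω_c) = −57(ω_r−ω_c),  ω_r=0, ω_c=1
Stage 2: ω_s = 1 − (57/21)(0−1) = 26/7
  ⇒ ω_s²/ω_c² = 26/7
Coupling ω_c² = ω_c¹ ⇒ overall = 31/118 × 26/7 = 403/413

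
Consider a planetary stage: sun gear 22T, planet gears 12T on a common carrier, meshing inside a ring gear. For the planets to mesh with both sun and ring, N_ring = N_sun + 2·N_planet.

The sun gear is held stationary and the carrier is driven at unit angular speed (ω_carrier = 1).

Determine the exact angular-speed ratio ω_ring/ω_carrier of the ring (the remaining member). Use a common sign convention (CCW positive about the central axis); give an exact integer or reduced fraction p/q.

N_ring = 22 + 2·12 = 46
22(ω_s−ω_c) = −46(ω_r−ω_c),  ω_s=0, ω_c=1
ω_r = 1 − (22/46)(0−1) = 34/23
ω_r/ω_c = 34/23

34/23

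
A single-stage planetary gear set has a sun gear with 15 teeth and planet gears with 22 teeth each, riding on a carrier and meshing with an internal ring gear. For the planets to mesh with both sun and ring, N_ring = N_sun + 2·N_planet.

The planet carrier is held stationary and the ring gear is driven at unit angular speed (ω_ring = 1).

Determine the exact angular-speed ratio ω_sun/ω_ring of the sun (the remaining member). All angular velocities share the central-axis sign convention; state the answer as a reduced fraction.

N_ring = 15 + 2·22 = 59
15(ω_s−ω_c) = −59(ω_r−ω_c),  ω_c=0, ω_r=1
ω_s = 0 − (59/15)(1−0) = -59/15
ω_s/ω_r = -59/15

-59/15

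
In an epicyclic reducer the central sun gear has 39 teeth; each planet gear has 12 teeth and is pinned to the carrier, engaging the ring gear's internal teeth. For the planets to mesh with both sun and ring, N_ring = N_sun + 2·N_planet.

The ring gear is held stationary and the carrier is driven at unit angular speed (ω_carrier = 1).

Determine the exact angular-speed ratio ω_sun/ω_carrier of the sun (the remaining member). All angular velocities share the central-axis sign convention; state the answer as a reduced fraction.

34/13

N_ring = 39 + 2·12 = 63
39(ω_s−ω_c) = −63(ω_r−ω_c),  ω_r=0, ω_c=1
ω_s = 1 − (63/39)(0−1) = 34/13
ω_s/ω_c = 34/13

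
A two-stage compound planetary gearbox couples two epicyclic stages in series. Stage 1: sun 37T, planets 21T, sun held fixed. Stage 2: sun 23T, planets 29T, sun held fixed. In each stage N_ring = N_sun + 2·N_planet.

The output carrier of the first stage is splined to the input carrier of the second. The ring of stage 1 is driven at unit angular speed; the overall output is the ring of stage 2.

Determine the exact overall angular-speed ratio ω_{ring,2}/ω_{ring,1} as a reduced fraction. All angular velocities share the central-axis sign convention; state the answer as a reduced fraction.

Stage 1: N_ring = 37 + 2·21 = 79
Stage 1: 37(ω_s−ω_c) = −79(ω_r−ω_c),  ω_s=0, ω_r=1
Stage 1: 37(0−ω_c) = −79(1−ω_c)  ⇒  116ω_c = 79  ⇒  ω_c = 79/116
  ⇒ ω_c¹/ω_r¹ = 79/116
Stage 2: N_ring = 23 + 2·29 = 81
Stage 2: 23(ω_s−ω_c) = −81(ω_r−ω_c),  ω_s=0, ω_c=1
Stage 2: ω_r = 1 − (23/81)(0−1) = 104/81
  ⇒ ω_r²/ω_c² = 104/81
Coupling ω_c² = ω_c¹ ⇒ overall = 79/116 × 104/81 = 2054/2349

2054/2349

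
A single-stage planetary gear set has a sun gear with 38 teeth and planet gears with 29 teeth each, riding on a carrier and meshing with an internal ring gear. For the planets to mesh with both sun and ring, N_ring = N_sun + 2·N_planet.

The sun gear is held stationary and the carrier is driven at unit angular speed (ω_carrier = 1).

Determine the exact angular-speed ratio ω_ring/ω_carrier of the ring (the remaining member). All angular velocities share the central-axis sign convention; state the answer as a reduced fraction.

N_ring = 38 + 2·29 = 96
38(ω_s−ω_c) = −96(ω_r−ω_c),  ω_s=0, ω_c=1
ω_r = 1 − (38/96)(0−1) = 67/48
ω_r/ω_c = 67/48

67/48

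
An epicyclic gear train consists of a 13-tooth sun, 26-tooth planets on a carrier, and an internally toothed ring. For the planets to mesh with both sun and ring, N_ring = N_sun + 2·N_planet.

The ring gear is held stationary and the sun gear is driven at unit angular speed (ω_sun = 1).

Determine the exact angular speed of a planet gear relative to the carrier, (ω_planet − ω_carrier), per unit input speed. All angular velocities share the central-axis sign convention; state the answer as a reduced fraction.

-5/12

N_ring = 13 + 2·26 = 65
13(ω_s−ω_c) = −65(ω_r−ω_c),  ω_r=0, ω_s=1
13(1−ω_c) = −65(0−ω_c)  ⇒  78ω_c = 13  ⇒  ω_c = 1/6
sun–planet: 13·(1−1/6) = −26·(ω_p−ω_c)  ⇒  ω_p−ω_c = −(13/26)·(5/6) = -5/12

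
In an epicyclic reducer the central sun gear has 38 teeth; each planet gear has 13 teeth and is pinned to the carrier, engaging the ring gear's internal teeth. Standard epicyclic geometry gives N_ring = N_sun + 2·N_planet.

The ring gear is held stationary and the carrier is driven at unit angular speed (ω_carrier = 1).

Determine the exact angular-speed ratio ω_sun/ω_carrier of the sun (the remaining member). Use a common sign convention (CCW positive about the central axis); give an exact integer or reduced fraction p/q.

51/19

N_ring = 38 + 2·13 = 64
38(ω_s−ω_c) = −64(ω_r−ω_c),  ω_r=0, ω_c=1
ω_s = 1 − (64/38)(0−1) = 51/19
ω_s/ω_c = 51/19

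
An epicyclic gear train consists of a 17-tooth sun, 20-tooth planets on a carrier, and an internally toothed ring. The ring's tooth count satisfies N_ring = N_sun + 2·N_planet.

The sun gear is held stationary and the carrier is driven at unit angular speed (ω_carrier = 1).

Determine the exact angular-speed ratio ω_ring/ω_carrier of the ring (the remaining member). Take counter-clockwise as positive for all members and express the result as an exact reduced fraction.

N_ring = 17 + 2·20 = 57
17(ω_s−ω_c) = −57(ω_r−ω_c),  ω_s=0, ω_c=1
ω_r = 1 − (17/57)(0−1) = 74/57
ω_r/ω_c = 74/57

74/57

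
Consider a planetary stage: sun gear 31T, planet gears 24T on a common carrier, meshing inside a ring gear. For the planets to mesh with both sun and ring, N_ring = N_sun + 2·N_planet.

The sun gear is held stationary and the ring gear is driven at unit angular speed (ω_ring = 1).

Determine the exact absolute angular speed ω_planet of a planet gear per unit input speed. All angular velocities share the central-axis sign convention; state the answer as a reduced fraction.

N_ring = 31 + 2·24 = 79
31(ω_s−ω_c) = −79(ω_r−ω_c),  ω_s=0, ω_r=1
31(0−ω_c) = −79(1−ω_c)  ⇒  110ω_c = 79  ⇒  ω_c = 79/110
sun–planet: 31·(0−79/110) = −24·(ω_p−ω_c)  ⇒  ω_p−ω_c = −(31/24)·(-79/110) = 2449/2640
ω_p = 79/110 + 2449/2640 = 79/48

79/48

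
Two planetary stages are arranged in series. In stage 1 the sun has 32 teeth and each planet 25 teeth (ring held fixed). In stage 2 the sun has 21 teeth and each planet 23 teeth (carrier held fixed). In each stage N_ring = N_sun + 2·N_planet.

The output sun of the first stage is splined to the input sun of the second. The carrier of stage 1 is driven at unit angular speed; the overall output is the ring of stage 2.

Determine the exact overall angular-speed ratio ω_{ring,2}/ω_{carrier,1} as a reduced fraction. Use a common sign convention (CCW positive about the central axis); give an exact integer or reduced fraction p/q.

-1197/1072

Stage 1: N_ring = 32 + 2·25 = 82
Stage 1: 32(ω_s−ω_c) = −82(ω_r−ω_c),  ω_r=0, ω_c=1
Stage 1: ω_s = 1 − (82/32)(0−1) = 57/16
  ⇒ ω_s¹/ω_c¹ = 57/16
Stage 2: N_ring = 21 + 2·23 = 67
Stage 2: 21(ω_s−ω_c) = −67(ω_r−ω_c),  ω_c=0, ω_s=1
Stage 2: ω_r = 0 − (21/67)(1−0) = -21/67
  ⇒ ω_r²/ω_s² = -21/67
Coupling ω_s² = ω_s¹ ⇒ overall = 57/16 × -21/67 = -1197/1072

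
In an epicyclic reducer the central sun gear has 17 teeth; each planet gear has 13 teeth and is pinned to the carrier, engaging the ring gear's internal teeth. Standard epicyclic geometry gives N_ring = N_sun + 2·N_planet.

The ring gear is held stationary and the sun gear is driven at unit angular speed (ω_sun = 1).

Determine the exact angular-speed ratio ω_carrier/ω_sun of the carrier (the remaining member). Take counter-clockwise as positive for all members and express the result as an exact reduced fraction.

17/60

N_ring = 17 + 2·13 = 43
17(ω_s−ω_c) = −43(ω_r−ω_c),  ω_r=0, ω_s=1
17(1−ω_c) = −43(0−ω_c)  ⇒  60ω_c = 17  ⇒  ω_c = 17/60
ω_c/ω_s = 17/60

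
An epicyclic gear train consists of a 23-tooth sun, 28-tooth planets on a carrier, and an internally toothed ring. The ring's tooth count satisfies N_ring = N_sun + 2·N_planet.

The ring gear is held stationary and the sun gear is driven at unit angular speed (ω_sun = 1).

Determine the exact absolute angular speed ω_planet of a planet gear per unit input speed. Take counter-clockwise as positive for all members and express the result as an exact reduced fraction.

-23/56

N_ring = 23 + 2·28 = 79
23(ω_s−ω_c) = −79(ω_r−ω_c),  ω_r=0, ω_s=1
23(1−ω_c) = −79(0−ω_c)  ⇒  102ω_c = 23  ⇒  ω_c = 23/102
sun–planet: 23·(1−23/102) = −28·(ω_p−ω_c)  ⇒  ω_p−ω_c = −(23/28)·(79/102) = -1817/2856
ω_p = 23/102 − 1817/2856 = -23/56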